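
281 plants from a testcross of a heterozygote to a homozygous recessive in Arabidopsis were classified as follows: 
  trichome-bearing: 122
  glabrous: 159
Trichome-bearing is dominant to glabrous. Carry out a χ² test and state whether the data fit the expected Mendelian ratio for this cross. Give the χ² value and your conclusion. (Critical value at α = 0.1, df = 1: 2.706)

4.872; not consistent

A testcross of a heterozygote (Aa × aa) gives a 1:1 phenotypic ratio.
The 1:1 ratio has 2 parts, so with N = 281 the expected counts are:
  trichome-bearing: 281 × 1/2 = 140.5
  glabrous: 281 × 1/2 = 140.5
χ² = Σ (O − E)² / E
  trichome-bearing: (122 − 140.5)² / 140.5 = 2.4359
  glabrous: (159 − 140.5)² / 140.5 = 2.4359
χ² = 2.4359 + 2.4359 = 4.8718 ≈ 4.872
Degrees of freedom = 2 − 1 = 1; critical value at α = 0.1 is 2.706.
Since 4.872 > 2.706, we reject the null hypothesis — the data do not fit the 1:1 ratio.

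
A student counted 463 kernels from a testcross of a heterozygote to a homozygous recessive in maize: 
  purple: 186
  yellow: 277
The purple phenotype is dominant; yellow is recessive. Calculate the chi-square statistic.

17.886

A testcross of a heterozygote (Aa × aa) gives a 1:1 phenotypic ratio.
Expected counts for N = 463 under a 1:1 ratio (total parts = 2):
  purple: 463 × 1/2 = 231.5
  yellow: 463 × 1/2 = 231.5
χ² = Σ (O − E)² / E
  purple: (186 − 231.5)² / 231.5 = 8.9428
  yellow: (277 − 231.5)² / 231.5 = 8.9428
χ² = 8.9428 + 8.9428 = 17.8856 ≈ 17.886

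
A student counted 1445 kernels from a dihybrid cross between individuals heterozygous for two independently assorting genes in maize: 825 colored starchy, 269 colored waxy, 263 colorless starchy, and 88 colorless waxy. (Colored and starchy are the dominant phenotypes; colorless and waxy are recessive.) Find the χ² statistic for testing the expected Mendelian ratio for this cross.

0.488

A dihybrid F₂ with independent assortment and complete dominance at both loci gives a 9:3:3:1 phenotypic ratio.
The 9:3:3:1 ratio has 16 parts, so with N = 1445 the expected counts are:
  colored starchy: 1445 × 9/16 = 812.8125
  colored waxy: 1445 × 3/16 = 270.9375
  colorless starchy: 1445 × 3/16 = 270.9375
  colorless waxy: 1445 × 1/16 = 90.3125
χ² = Σ (O − E)² / E
  colored starchy: (825 − 812.8125)² / 812.8125 = 0.1827
  colored waxy: (269 − 270.9375)² / 270.9375 = 0.0139
  colorless starchy: (263 − 270.9375)² / 270.9375 = 0.2325
  colorless waxy: (88 − 90.3125)² / 90.3125 = 0.0592
χ² = 0.1827 + 0.0139 + 0.2325 + 0.0592 = 0.4883 ≈ 0.488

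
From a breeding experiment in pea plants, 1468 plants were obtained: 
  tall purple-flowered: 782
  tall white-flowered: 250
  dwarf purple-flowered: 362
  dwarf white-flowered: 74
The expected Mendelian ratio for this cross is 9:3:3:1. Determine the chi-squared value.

Under the 9:3:3:1 hypothesis (Σ ratio = 16, N = 1468):
  tall purple-flowered: 1468 × 9/16 = 825.75
  tall white-flowered: 1468 × 3/16 = 275.25
  dwarf purple-flowered: 1468 × 3/16 = 275.25
  dwarf white-flowered: 1468 × 1/16 = 91.75
χ² = Σ (O − E)² / E
  tall purple-flowered: (782 − 825.75)² / 825.75 = 2.3180
  tall white-flowered: (250 − 275.25)² / 275.25 = 2.3163
  dwarf purple-flowered: (362 − 275.25)² / 275.25 = 27.3408
  dwarf white-flowered: (74 − 91.75)² / 91.75 = 3.4339
χ² = 2.3180 + 2.3163 + 27.3408 + 3.4339 = 35.409

35.409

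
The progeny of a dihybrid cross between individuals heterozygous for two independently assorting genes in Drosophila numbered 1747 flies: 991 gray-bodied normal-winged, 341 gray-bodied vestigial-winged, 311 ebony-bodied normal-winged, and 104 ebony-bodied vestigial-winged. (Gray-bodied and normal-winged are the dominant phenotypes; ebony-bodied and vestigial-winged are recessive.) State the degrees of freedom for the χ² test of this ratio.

A dihybrid F₂ with independent assortment and complete dominance at both loci gives a 9:3:3:1 phenotypic ratio.
A goodness-of-fit test with 4 phenotype classes has df = 4 − 1 = 3.

3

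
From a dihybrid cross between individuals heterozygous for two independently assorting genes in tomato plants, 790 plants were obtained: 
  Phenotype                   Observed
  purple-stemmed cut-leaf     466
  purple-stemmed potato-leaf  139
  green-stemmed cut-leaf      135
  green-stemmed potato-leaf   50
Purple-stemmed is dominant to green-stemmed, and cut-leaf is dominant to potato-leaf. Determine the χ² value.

A dihybrid F₂ with independent assortment and complete dominance at both loci gives a 9:3:3:1 phenotypic ratio.
Under the 9:3:3:1 hypothesis (Σ ratio = 16, N = 790):
  purple-stemmed cut-leaf: 790 × 9/16 = 444.375
  purple-stemmed potato-leaf: 790 × 3/16 = 148.125
  green-stemmed cut-leaf: 790 × 3/16 = 148.125
  green-stemmed potato-leaf: 790 × 1/16 = 49.375
χ² = Σ (O − E)² / E
  purple-stemmed cut-leaf: (466 − 444.375)² / 444.375 = 1.0524
  purple-stemmed potato-leaf: (139 − 148.125)² / 148.125 = 0.5621
  green-stemmed cut-leaf: (135 − 148.125)² / 148.125 = 1.1630
  green-stemmed potato-leaf: (50 − 49.375)² / 49.375 = 0.0079
χ² = 1.0524 + 0.5621 + 1.1630 + 0.0079 = 2.7854 ≈ 2.785

2.785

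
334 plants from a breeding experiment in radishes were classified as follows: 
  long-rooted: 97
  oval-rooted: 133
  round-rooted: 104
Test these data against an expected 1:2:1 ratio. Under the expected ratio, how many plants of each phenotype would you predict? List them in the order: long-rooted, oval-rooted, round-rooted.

83.5, 167, 83.5

Total ratio parts = 4. Expected numbers out of 334:
  long-rooted: 334 × 1/4 = 83.5
  oval-rooted: 334 × 2/4 = 167
  round-rooted: 334 × 1/4 = 83.5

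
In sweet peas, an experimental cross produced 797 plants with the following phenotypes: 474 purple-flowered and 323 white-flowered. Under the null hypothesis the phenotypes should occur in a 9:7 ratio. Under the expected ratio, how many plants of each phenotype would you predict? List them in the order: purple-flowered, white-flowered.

Under the 9:7 hypothesis (Σ ratio = 16, N = 797):
  purple-flowered: 797 × 9/16 = 448.3125
  white-flowered: 797 × 7/16 = 348.6875

448.3125, 348.6875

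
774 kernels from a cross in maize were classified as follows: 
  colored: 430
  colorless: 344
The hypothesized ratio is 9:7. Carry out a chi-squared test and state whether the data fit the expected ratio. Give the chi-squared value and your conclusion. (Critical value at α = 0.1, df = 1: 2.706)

Under the 9:7 hypothesis (Σ ratio = 16, N = 774):
  colored: 774 × 9/16 = 435.375
  colorless: 774 × 7/16 = 338.625
χ² = Σ (O − E)² / E
  colored: (430 − 435.375)² / 435.375 = 0.0664
  colorless: (344 − 338.625)² / 338.625 = 0.0853
χ² = 0.0664 + 0.0853 = 0.1517 ≈ 0.152
Degrees of freedom = 2 − 1 = 1; critical value at α = 0.1 is 2.706.
Since 0.152 < 2.706, we fail to reject the null hypothesis — the data are consistent with the 9:7 ratio.

0.152; consistent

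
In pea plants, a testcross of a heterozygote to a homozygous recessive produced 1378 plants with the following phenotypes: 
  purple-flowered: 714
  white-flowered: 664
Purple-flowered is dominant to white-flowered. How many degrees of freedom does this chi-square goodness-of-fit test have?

A testcross of a heterozygote (Aa × aa) gives a 1:1 phenotypic ratio.
A goodness-of-fit test with 2 phenotype classes has df = 2 − 1 = 1.

1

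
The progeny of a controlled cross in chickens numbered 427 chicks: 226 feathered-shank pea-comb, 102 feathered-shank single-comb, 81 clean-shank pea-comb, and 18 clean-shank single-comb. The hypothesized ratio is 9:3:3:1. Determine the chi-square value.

Total ratio parts = 16. Expected numbers out of 427:
  feathered-shank pea-comb: 427 × 9/16 = 240.1875
  feathered-shank single-comb: 427 × 3/16 = 80.0625
  clean-shank pea-comb: 427 × 3/16 = 80.0625
  clean-shank single-comb: 427 × 1/16 = 26.6875
χ² = Σ (O − E)² / E
  feathered-shank pea-comb: (226 − 240.1875)² / 240.1875 = 0.8380
  feathered-shank single-comb: (102 − 80.0625)² / 80.0625 = 6.0110
  clean-shank pea-comb: (81 − 80.0625)² / 80.0625 = 0.0110
  clean-shank single-comb: (18 − 26.6875)² / 26.6875 = 2.8280
χ² = 0.8380 + 6.0110 + 0.0110 + 2.8280 = 9.688

9.688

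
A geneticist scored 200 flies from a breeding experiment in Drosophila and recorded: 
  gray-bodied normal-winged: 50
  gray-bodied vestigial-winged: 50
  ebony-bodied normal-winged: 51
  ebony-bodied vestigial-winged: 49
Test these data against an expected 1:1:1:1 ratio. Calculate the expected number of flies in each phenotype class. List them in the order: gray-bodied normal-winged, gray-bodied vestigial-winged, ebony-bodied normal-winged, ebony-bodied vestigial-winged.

50, 50, 50, 50

Under the 1:1:1:1 hypothesis (Σ ratio = 4, N = 200):
  gray-bodied normal-winged: 200 × 1/4 = 50
  gray-bodied vestigial-winged: 200 × 1/4 = 50
  ebony-bodied normal-winged: 200 × 1/4 = 50
  ebony-bodied vestigial-winged: 200 × 1/4 = 50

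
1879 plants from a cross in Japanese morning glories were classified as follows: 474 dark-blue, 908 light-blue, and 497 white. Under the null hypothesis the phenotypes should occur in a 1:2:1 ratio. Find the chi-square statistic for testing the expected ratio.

2.675

Under the 1:2:1 hypothesis (Σ ratio = 4, N = 1879):
  dark-blue: 1879 × 1/4 = 469.75
  light-blue: 1879 × 2/4 = 939.5
  white: 1879 × 1/4 = 469.75
χ² = Σ (O − E)² / E
  dark-blue: (474 − 469.75)² / 469.75 = 0.0385
  light-blue: (908 − 939.5)² / 939.5 = 1.0561
  white: (497 − 469.75)² / 469.75 = 1.5808
χ² = 0.0385 + 1.0561 + 1.5808 = 2.6754 ≈ 2.675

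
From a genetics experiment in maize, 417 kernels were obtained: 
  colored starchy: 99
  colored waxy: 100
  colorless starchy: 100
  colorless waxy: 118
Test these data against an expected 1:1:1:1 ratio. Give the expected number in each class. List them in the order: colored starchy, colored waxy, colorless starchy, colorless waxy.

104.25, 104.25, 104.25, 104.25

Under the 1:1:1:1 hypothesis (Σ ratio = 4, N = 417):
  colored starchy: 417 × 1/4 = 104.25
  colored waxy: 417 × 1/4 = 104.25
  colorless starchy: 417 × 1/4 = 104.25
  colorless waxy: 417 × 1/4 = 104.25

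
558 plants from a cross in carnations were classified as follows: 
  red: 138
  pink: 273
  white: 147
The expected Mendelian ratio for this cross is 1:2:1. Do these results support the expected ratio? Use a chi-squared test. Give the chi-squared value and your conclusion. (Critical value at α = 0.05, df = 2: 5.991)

0.548; consistent

The 1:2:1 ratio has 4 parts, so with N = 558 the expected counts are:
  red: 558 × 1/4 = 139.5
  pink: 558 × 2/4 = 279
  white: 558 × 1/4 = 139.5
χ² = Σ (O − E)² / E
  red: (138 − 139.5)² / 139.5 = 0.0161
  pink: (273 − 279)² / 279 = 0.1290
  white: (147 − 139.5)² / 139.5 = 0.4032
χ² = 0.0161 + 0.1290 + 0.4032 = 0.5483 ≈ 0.548
Degrees of freedom = 3 − 1 = 2; critical value at α = 0.05 is 5.991.
Since 0.548 < 5.991, we fail to reject the null hypothesis — the data are consistent with the 1:2:1 ratio.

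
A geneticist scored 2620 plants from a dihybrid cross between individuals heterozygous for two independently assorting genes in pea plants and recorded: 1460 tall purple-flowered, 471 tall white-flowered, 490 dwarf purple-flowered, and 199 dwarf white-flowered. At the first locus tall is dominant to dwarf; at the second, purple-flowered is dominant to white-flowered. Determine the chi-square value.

8.554

A dihybrid F₂ with independent assortment and complete dominance at both loci gives a 9:3:3:1 phenotypic ratio.
Expected counts for N = 2620 under a 9:3:3:1 ratio (total parts = 16):
  tall purple-flowered: 2620 × 9/16 = 1473.75
  tall white-flowered: 2620 × 3/16 = 491.25
  dwarf purple-flowered: 2620 × 3/16 = 491.25
  dwarf white-flowered: 2620 × 1/16 = 163.75
χ² = Σ (O − E)² / E
  tall purple-flowered: (1460 − 1473.75)² / 1473.75 = 0.1283
  tall white-flowered: (471 − 491.25)² / 491.25 = 0.8347
  dwarf purple-flowered: (490 − 491.25)² / 491.25 = 0.0032
  dwarf white-flowered: (199 − 163.75)² / 163.75 = 7.5882
χ² = 0.1283 + 0.8347 + 0.0032 + 7.5882 = 8.5544 ≈ 8.554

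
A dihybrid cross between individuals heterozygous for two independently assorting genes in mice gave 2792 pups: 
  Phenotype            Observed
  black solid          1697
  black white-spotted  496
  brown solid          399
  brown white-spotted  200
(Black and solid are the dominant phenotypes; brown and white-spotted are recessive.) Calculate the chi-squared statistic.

44.969

A dihybrid F₂ with independent assortment and complete dominance at both loci gives a 9:3:3:1 phenotypic ratio.
Under the 9:3:3:1 hypothesis (Σ ratio = 16, N = 2792):
  black solid: 2792 × 9/16 = 1570.5
  black white-spotted: 2792 × 3/16 = 523.5
  brown solid: 2792 × 3/16 = 523.5
  brown white-spotted: 2792 × 1/16 = 174.5
χ² = Σ (O − E)² / E
  black solid: (1697 − 1570.5)² / 1570.5 = 10.1893
  black white-spotted: (496 − 523.5)² / 523.5 = 1.4446
  brown solid: (399 − 523.5)² / 523.5 = 29.6089
  brown white-spotted: (200 − 174.5)² / 174.5 = 3.7264
χ² = 10.1893 + 1.4446 + 29.6089 + 3.7264 = 44.9692 ≈ 44.969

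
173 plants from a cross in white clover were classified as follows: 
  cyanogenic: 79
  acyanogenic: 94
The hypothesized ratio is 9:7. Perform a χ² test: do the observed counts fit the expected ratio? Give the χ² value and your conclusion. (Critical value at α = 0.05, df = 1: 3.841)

Total ratio parts = 16. Expected numbers out of 173:
  cyanogenic: 173 × 9/16 = 97.3125
  acyanogenic: 173 × 7/16 = 75.6875
χ² = Σ (O − E)² / E
  cyanogenic: (79 − 97.3125)² / 97.3125 = 3.4461
  acyanogenic: (94 − 75.6875)² / 75.6875 = 4.4307
χ² = 3.4461 + 4.4307 = 7.8768 ≈ 7.877
Degrees of freedom = 2 − 1 = 1; critical value at α = 0.05 is 3.841.
Since 7.877 > 3.841, we reject the null hypothesis — the data do not fit the 9:7 ratio.

7.877; not consistent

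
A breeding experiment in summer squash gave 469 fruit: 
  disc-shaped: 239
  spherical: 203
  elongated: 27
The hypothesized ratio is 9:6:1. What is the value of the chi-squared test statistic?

6.700

Under the 9:6:1 hypothesis (Σ ratio = 16, N = 469):
  disc-shaped: 469 × 9/16 = 263.8125
  spherical: 469 × 6/16 = 175.875
  elongated: 469 × 1/16 = 29.3125
χ² = Σ (O − E)² / E
  disc-shaped: (239 − 263.8125)² / 263.8125 = 2.3337
  spherical: (203 − 175.875)² / 175.875 = 4.1835
  elongated: (27 − 29.3125)² / 29.3125 = 0.1824
χ² = 2.3337 + 4.1835 + 0.1824 = 6.6996 ≈ 6.700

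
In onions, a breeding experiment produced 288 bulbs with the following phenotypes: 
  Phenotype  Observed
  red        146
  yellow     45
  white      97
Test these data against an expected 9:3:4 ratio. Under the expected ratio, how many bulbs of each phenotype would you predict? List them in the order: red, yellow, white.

Expected counts for N = 288 under a 9:3:4 ratio (total parts = 16):
  red: 288 × 9/16 = 162
  yellow: 288 × 3/16 = 54
  white: 288 × 4/16 = 72

162, 54, 72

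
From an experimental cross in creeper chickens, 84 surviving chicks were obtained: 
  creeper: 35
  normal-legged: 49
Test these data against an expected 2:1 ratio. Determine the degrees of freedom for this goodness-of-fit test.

1

A goodness-of-fit test with 2 phenotype classes has df = 2 − 1 = 1.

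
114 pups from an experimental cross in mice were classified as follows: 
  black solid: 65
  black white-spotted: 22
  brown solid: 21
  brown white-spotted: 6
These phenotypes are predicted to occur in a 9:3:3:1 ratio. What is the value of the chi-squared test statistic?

Expected counts for N = 114 under a 9:3:3:1 ratio (total parts = 16):
  black solid: 114 × 9/16 = 64.125
  black white-spotted: 114 × 3/16 = 21.375
  brown solid: 114 × 3/16 = 21.375
  brown white-spotted: 114 × 1/16 = 7.125
χ² = Σ (O − E)² / E
  black solid: (65 − 64.125)² / 64.125 = 0.0119
  black white-spotted: (22 − 21.375)² / 21.375 = 0.0183
  brown solid: (21 − 21.375)² / 21.375 = 0.0066
  brown white-spotted: (6 − 7.125)² / 7.125 = 0.1776
χ² = 0.0119 + 0.0183 + 0.0066 + 0.1776 = 0.2144 ≈ 0.214

0.214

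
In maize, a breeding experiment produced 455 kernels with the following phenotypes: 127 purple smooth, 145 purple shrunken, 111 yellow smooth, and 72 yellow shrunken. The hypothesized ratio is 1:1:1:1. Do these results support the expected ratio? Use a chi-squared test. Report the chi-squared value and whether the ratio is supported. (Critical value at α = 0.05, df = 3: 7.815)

Under the 1:1:1:1 hypothesis (Σ ratio = 4, N = 455):
  purple smooth: 455 × 1/4 = 113.75
  purple shrunken: 455 × 1/4 = 113.75
  yellow smooth: 455 × 1/4 = 113.75
  yellow shrunken: 455 × 1/4 = 113.75
χ² = Σ (O − E)² / E
  purple smooth: (127 − 113.75)² / 113.75 = 1.5434
  purple shrunken: (145 − 113.75)² / 113.75 = 8.5852
  yellow smooth: (111 − 113.75)² / 113.75 = 0.0665
  yellow shrunken: (72 − 113.75)² / 113.75 = 15.3236
χ² = 1.5434 + 8.5852 + 0.0665 + 15.3236 = 25.5187 ≈ 25.519
Degrees of freedom = 4 − 1 = 3; critical value at α = 0.05 is 7.815.
Since 25.519 > 7.815, we reject the null hypothesis — the data do not fit the 1:1:1:1 ratio.

25.519; not consistent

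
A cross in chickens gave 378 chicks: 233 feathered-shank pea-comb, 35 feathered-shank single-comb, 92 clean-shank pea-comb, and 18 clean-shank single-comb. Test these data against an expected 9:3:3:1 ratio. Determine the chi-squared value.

27.747

Under the 9:3:3:1 hypothesis (Σ ratio = 16, N = 378):
  feathered-shank pea-comb: 378 × 9/16 = 212.625
  feathered-shank single-comb: 378 × 3/16 = 70.875
  clean-shank pea-comb: 378 × 3/16 = 70.875
  clean-shank single-comb: 378 × 1/16 = 23.625
χ² = Σ (O − E)² / E
  feathered-shank pea-comb: (233 − 212.625)² / 212.625 = 1.9525
  feathered-shank single-comb: (35 − 70.875)² / 70.875 = 18.1590
  clean-shank pea-comb: (92 − 70.875)² / 70.875 = 6.2965
  clean-shank single-comb: (18 − 23.625)² / 23.625 = 1.3393
χ² = 1.9525 + 18.1590 + 6.2965 + 1.3393 = 27.7473 ≈ 27.747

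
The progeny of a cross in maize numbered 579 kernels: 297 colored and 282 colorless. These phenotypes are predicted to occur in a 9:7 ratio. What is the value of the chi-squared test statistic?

Under the 9:7 hypothesis (Σ ratio = 16, N = 579):
  colored: 579 × 9/16 = 325.6875
  colorless: 579 × 7/16 = 253.3125
χ² = Σ (O − E)² / E
  colored: (297 − 325.6875)² / 325.6875 = 2.5269
  colorless: (282 − 253.3125)² / 253.3125 = 3.2488
χ² = 2.5269 + 3.2488 = 5.7757 ≈ 5.776

5.776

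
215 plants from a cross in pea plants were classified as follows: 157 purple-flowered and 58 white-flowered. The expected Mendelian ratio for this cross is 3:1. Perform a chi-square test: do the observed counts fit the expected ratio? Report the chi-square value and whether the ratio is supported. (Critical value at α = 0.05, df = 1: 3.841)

0.448; consistent

Total ratio parts = 4. Expected numbers out of 215:
  purple-flowered: 215 × 3/4 = 161.25
  white-flowered: 215 × 1/4 = 53.75
χ² = Σ (O − E)² / E
  purple-flowered: (157 − 161.25)² / 161.25 = 0.1120
  white-flowered: (58 − 53.75)² / 53.75 = 0.3360
χ² = 0.1120 + 0.3360 = 0.448
Degrees of freedom = 2 − 1 = 1; critical value at α = 0.05 is 3.841.
Since 0.448 < 3.841, we fail to reject the null hypothesis — the data are consistent with the 3:1 ratio.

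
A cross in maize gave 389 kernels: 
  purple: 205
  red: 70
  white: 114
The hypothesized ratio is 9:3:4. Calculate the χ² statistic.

The 9:3:4 ratio has 16 parts, so with N = 389 the expected counts are:
  purple: 389 × 9/16 = 218.8125
  red: 389 × 3/16 = 72.9375
  white: 389 × 4/16 = 97.25
χ² = Σ (O − E)² / E
  purple: (205 − 218.8125)² / 218.8125 = 0.8719
  red: (70 − 72.9375)² / 72.9375 = 0.1183
  white: (114 − 97.25)² / 97.25 = 2.8850
χ² = 0.8719 + 0.1183 + 2.8850 = 3.8752 ≈ 3.875

3.875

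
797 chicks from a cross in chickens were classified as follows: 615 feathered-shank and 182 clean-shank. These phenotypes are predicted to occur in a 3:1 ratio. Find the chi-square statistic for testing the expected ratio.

1.991

Expected counts for N = 797 under a 3:1 ratio (total parts = 4):
  feathered-shank: 797 × 3/4 = 597.75
  clean-shank: 797 × 1/4 = 199.25
χ² = Σ (O − E)² / E
  feathered-shank: (615 − 597.75)² / 597.75 = 0.4978
  clean-shank: (182 − 199.25)² / 199.25 = 1.4934
χ² = 0.4978 + 1.4934 = 1.9912 ≈ 1.991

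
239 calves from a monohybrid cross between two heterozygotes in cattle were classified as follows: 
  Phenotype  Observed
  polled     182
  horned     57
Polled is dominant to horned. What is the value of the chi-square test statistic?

For a monohybrid cross between heterozygotes with complete dominance, the expected phenotypic ratio is 3:1.
Under the 3:1 hypothesis (Σ ratio = 4, N = 239):
  polled: 239 × 3/4 = 179.25
  horned: 239 × 1/4 = 59.75
χ² = Σ (O − E)² / E
  polled: (182 − 179.25)² / 179.25 = 0.0422
  horned: (57 − 59.75)² / 59.75 = 0.1266
χ² = 0.0422 + 0.1266 = 0.1688 ≈ 0.169

0.169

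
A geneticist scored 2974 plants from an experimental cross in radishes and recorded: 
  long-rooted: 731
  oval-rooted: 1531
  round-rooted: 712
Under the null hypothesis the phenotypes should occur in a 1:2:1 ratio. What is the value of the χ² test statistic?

2.847

Under the 1:2:1 hypothesis (Σ ratio = 4, N = 2974):
  long-rooted: 2974 × 1/4 = 743.5
  oval-rooted: 2974 × 2/4 = 1487
  round-rooted: 2974 × 1/4 = 743.5
χ² = Σ (O − E)² / E
  long-rooted: (731 − 743.5)² / 743.5 = 0.2102
  oval-rooted: (1531 − 1487)² / 1487 = 1.3020
  round-rooted: (712 − 743.5)² / 743.5 = 1.3346
χ² = 0.2102 + 1.3020 + 1.3346 = 2.8468 ≈ 2.847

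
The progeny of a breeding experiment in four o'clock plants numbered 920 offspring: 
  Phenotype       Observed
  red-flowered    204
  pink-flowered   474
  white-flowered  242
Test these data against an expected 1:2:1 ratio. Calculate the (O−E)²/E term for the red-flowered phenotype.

2.939

Under the 1:2:1 hypothesis (Σ ratio = 4, N = 920):
  red-flowered: 920 × 1/4 = 230
  pink-flowered: 920 × 2/4 = 460
  white-flowered: 920 × 1/4 = 230
Contribution of red-flowered: (204 − 230)² / 230 = 2.9391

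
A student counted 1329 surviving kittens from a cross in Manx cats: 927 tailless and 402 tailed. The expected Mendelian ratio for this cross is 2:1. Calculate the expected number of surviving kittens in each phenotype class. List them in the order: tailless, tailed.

Total ratio parts = 3. Expected numbers out of 1329:
  tailless: 1329 × 2/3 = 886
  tailed: 1329 × 1/3 = 443

886, 443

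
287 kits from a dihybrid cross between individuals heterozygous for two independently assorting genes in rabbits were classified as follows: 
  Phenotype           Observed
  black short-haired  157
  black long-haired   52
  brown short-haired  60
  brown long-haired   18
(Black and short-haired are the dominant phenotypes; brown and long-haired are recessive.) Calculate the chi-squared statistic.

A dihybrid F₂ with independent assortment and complete dominance at both loci gives a 9:3:3:1 phenotypic ratio.
The 9:3:3:1 ratio has 16 parts, so with N = 287 the expected counts are:
  black short-haired: 287 × 9/16 = 161.4375
  black long-haired: 287 × 3/16 = 53.8125
  brown short-haired: 287 × 3/16 = 53.8125
  brown long-haired: 287 × 1/16 = 17.9375
χ² = Σ (O − E)² / E
  black short-haired: (157 − 161.4375)² / 161.4375 = 0.1220
  black long-haired: (52 − 53.8125)² / 53.8125 = 0.0610
  brown short-haired: (60 − 53.8125)² / 53.8125 = 0.7115
  brown long-haired: (18 − 17.9375)² / 17.9375 = 0.0002
χ² = 0.1220 + 0.0610 + 0.7115 + 0.0002 = 0.8947 ≈ 0.895

0.895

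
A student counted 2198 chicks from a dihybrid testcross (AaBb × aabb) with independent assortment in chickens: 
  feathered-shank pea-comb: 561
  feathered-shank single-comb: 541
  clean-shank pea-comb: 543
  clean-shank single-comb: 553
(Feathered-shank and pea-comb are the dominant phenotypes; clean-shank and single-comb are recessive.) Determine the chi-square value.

A dihybrid testcross with independent assortment gives a 1:1:1:1 ratio.
Total ratio parts = 4. Expected numbers out of 2198:
  feathered-shank pea-comb: 2198 × 1/4 = 549.5
  feathered-shank single-comb: 2198 × 1/4 = 549.5
  clean-shank pea-comb: 2198 × 1/4 = 549.5
  clean-shank single-comb: 2198 × 1/4 = 549.5
χ² = Σ (O − E)² / E
  feathered-shank pea-comb: (561 − 549.5)² / 549.5 = 0.2407
  feathered-shank single-comb: (541 − 549.5)² / 549.5 = 0.1315
  clean-shank pea-comb: (543 − 549.5)² / 549.5 = 0.0769
  clean-shank single-comb: (553 − 549.5)² / 549.5 = 0.0223
χ² = 0.2407 + 0.1315 + 0.0769 + 0.0223 = 0.4714 ≈ 0.471

0.471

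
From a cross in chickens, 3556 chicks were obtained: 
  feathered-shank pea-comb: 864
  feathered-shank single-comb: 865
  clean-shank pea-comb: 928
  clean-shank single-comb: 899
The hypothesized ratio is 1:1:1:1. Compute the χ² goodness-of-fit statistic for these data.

3.174

Expected counts for N = 3556 under a 1:1:1:1 ratio (total parts = 4):
  feathered-shank pea-comb: 3556 × 1/4 = 889
  feathered-shank single-comb: 3556 × 1/4 = 889
  clean-shank pea-comb: 3556 × 1/4 = 889
  clean-shank single-comb: 3556 × 1/4 = 889
χ² = Σ (O − E)² / E
  feathered-shank pea-comb: (864 − 889)² / 889 = 0.7030
  feathered-shank single-comb: (865 − 889)² / 889 = 0.6479
  clean-shank pea-comb: (928 − 889)² / 889 = 1.7109
  clean-shank single-comb: (899 − 889)² / 889 = 0.1125
χ² = 0.7030 + 0.6479 + 1.7109 + 0.1125 = 3.1743 ≈ 3.174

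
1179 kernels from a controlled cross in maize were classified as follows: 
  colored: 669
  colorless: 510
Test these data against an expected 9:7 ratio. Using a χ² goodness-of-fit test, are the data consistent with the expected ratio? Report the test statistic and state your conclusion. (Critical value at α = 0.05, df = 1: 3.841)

Total ratio parts = 16. Expected numbers out of 1179:
  colored: 1179 × 9/16 = 663.1875
  colorless: 1179 × 7/16 = 515.8125
χ² = Σ (O − E)² / E
  colored: (669 − 663.1875)² / 663.1875 = 0.0509
  colorless: (510 − 515.8125)² / 515.8125 = 0.0655
χ² = 0.0509 + 0.0655 = 0.1164 ≈ 0.116
Degrees of freedom = 2 − 1 = 1; critical value at α = 0.05 is 3.841.
Since 0.116 < 3.841, we fail to reject the null hypothesis — the data are consistent with the 9:7 ratio.

0.116; consistent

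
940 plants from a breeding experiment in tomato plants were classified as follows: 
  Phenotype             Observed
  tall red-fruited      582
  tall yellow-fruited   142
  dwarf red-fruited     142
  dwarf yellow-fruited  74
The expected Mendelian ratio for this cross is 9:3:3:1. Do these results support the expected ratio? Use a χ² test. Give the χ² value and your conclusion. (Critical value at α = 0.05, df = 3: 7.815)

22.633; not consistent

The 9:3:3:1 ratio has 16 parts, so with N = 940 the expected counts are:
  tall red-fruited: 940 × 9/16 = 528.75
  tall yellow-fruited: 940 × 3/16 = 176.25
  dwarf red-fruited: 940 × 3/16 = 176.25
  dwarf yellow-fruited: 940 × 1/16 = 58.75
χ² = Σ (O − E)² / E
  tall red-fruited: (582 − 528.75)² / 528.75 = 5.3628
  tall yellow-fruited: (142 − 176.25)² / 176.25 = 6.6557
  dwarf red-fruited: (142 − 176.25)² / 176.25 = 6.6557
  dwarf yellow-fruited: (74 − 58.75)² / 58.75 = 3.9585
χ² = 5.3628 + 6.6557 + 6.6557 + 3.9585 = 22.6327 ≈ 22.633
Degrees of freedom = 4 − 1 = 3; critical value at α = 0.05 is 7.815.
Since 22.633 > 7.815, we reject the null hypothesis — the data do not fit the 9:3:3:1 ratio.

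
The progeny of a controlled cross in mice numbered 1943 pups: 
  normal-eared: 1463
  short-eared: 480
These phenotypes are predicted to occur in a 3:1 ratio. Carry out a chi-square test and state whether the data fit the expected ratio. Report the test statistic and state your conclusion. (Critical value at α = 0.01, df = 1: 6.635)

0.091; consistent

Expected counts for N = 1943 under a 3:1 ratio (total parts = 4):
  normal-eared: 1943 × 3/4 = 1457.25
  short-eared: 1943 × 1/4 = 485.75
χ² = Σ (O − E)² / E
  normal-eared: (1463 − 1457.25)² / 1457.25 = 0.0227
  short-eared: (480 − 485.75)² / 485.75 = 0.0681
χ² = 0.0227 + 0.0681 = 0.0908 ≈ 0.091
Degrees of freedom = 2 − 1 = 1; critical value at α = 0.01 is 6.635.
Since 0.091 < 6.635, we fail to reject the null hypothesis — the data are consistent with the 3:1 ratio.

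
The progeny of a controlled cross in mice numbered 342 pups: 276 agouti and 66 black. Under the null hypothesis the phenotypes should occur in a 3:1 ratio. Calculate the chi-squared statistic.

5.930

Total ratio parts = 4. Expected numbers out of 342:
  agouti: 342 × 3/4 = 256.5
  black: 342 × 1/4 = 85.5
χ² = Σ (O − E)² / E
  agouti: (276 − 256.5)² / 256.5 = 1.4825
  black: (66 − 85.5)² / 85.5 = 4.4474
χ² = 1.4825 + 4.4474 = 5.9299 ≈ 5.930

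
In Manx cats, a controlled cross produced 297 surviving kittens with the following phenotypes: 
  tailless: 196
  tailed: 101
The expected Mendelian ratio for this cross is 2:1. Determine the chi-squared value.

Total ratio parts = 3. Expected numbers out of 297:
  tailless: 297 × 2/3 = 198
  tailed: 297 × 1/3 = 99
χ² = Σ (O − E)² / E
  tailless: (196 − 198)² / 198 = 0.0202
  tailed: (101 − 99)² / 99 = 0.0404
χ² = 0.0202 + 0.0404 = 0.0606 ≈ 0.061

0.061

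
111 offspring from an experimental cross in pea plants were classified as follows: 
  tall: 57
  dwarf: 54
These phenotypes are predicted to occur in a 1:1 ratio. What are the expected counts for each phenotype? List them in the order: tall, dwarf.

The 1:1 ratio has 2 parts, so with N = 111 the expected counts are:
  tall: 111 × 1/2 = 55.5
  dwarf: 111 × 1/2 = 55.5

55.5, 55.5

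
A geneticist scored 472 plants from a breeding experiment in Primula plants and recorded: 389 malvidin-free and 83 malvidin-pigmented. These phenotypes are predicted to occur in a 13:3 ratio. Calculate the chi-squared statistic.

Expected counts for N = 472 under a 13:3 ratio (total parts = 16):
  malvidin-free: 472 × 13/16 = 383.5
  malvidin-pigmented: 472 × 3/16 = 88.5
χ² = Σ (O − E)² / E
  malvidin-free: (389 − 383.5)² / 383.5 = 0.0789
  malvidin-pigmented: (83 − 88.5)² / 88.5 = 0.3418
χ² = 0.0789 + 0.3418 = 0.4207 ≈ 0.421

0.421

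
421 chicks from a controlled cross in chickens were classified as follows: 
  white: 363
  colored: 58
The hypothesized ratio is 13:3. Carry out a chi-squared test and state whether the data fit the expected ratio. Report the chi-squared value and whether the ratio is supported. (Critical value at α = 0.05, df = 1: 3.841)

6.835; not consistent

The 13:3 ratio has 16 parts, so with N = 421 the expected counts are:
  white: 421 × 13/16 = 342.0625
  colored: 421 × 3/16 = 78.9375
χ² = Σ (O − E)² / E
  white: (363 − 342.0625)² / 342.0625 = 1.2816
  colored: (58 − 78.9375)² / 78.9375 = 5.5535
χ² = 1.2816 + 5.5535 = 6.8351 ≈ 6.835
Degrees of freedom = 2 − 1 = 1; critical value at α = 0.05 is 3.841.
Since 6.835 > 3.841, we reject the null hypothesis — the data do not fit the 13:3 ratio.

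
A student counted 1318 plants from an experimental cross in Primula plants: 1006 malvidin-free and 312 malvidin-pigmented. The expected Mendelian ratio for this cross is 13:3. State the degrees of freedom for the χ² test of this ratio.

1

A goodness-of-fit test with 2 phenotype classes has df = 2 − 1 = 1.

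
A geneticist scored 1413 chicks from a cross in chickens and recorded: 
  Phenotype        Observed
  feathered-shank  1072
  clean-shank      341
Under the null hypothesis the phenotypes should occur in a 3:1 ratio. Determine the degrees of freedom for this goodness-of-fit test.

A goodness-of-fit test with 2 phenotype classes has df = 2 − 1 = 1.

1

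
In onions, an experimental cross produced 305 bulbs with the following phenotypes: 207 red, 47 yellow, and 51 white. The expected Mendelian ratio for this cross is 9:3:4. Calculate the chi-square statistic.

17.496

Under the 9:3:4 hypothesis (Σ ratio = 16, N = 305):
  red: 305 × 9/16 = 171.5625
  yellow: 305 × 3/16 = 57.1875
  white: 305 × 4/16 = 76.25
χ² = Σ (O − E)² / E
  red: (207 − 171.5625)² / 171.5625 = 7.3199
  yellow: (47 − 57.1875)² / 57.1875 = 1.8148
  white: (51 − 76.25)² / 76.25 = 8.3615
χ² = 7.3199 + 1.8148 + 8.3615 = 17.4962 ≈ 17.496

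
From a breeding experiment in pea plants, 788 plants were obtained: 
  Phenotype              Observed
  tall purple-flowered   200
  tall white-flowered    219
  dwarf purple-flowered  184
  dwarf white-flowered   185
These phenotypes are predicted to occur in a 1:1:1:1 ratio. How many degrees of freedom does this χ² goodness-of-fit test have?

A goodness-of-fit test with 4 phenotype classes has df = 4 − 1 = 3.

3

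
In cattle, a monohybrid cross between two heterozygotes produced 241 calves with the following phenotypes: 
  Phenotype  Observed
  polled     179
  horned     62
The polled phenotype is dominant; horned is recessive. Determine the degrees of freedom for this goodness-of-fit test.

For a monohybrid cross between heterozygotes with complete dominance, the expected phenotypic ratio is 3:1.
A goodness-of-fit test with 2 phenotype classes has df = 2 − 1 = 1.

1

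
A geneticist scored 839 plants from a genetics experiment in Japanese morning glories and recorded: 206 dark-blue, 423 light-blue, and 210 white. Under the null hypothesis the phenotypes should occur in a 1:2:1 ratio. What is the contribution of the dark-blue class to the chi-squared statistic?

0.067

Total ratio parts = 4. Expected numbers out of 839:
  dark-blue: 839 × 1/4 = 209.75
  light-blue: 839 × 2/4 = 419.5
  white: 839 × 1/4 = 209.75
Contribution of dark-blue: (206 − 209.75)² / 209.75 = 0.0670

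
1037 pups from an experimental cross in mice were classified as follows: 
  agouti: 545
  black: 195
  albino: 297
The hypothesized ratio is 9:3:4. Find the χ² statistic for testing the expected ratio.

8.015

Under the 9:3:4 hypothesis (Σ ratio = 16, N = 1037):
  agouti: 1037 × 9/16 = 583.3125
  black: 1037 × 3/16 = 194.4375
  albino: 1037 × 4/16 = 259.25
χ² = Σ (O − E)² / E
  agouti: (545 − 583.3125)² / 583.3125 = 2.5164
  black: (195 − 194.4375)² / 194.4375 = 0.0016
  albino: (297 − 259.25)² / 259.25 = 5.4969
χ² = 2.5164 + 0.0016 + 5.4969 = 8.0149 ≈ 8.015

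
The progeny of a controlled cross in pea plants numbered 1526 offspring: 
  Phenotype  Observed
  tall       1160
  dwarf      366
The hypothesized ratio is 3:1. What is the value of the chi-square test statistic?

0.840

Total ratio parts = 4. Expected numbers out of 1526:
  tall: 1526 × 3/4 = 1144.5
  dwarf: 1526 × 1/4 = 381.5
χ² = Σ (O − E)² / E
  tall: (1160 − 1144.5)² / 1144.5 = 0.2099
  dwarf: (366 − 381.5)² / 381.5 = 0.6298
χ² = 0.2099 + 0.6298 = 0.8397 ≈ 0.840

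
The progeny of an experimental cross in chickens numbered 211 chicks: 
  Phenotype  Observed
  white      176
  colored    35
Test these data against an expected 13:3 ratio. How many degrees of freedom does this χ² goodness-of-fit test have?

1

A goodness-of-fit test with 2 phenotype classes has df = 2 − 1 = 1.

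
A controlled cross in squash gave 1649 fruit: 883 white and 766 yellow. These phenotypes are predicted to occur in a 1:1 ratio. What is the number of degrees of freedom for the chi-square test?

A goodness-of-fit test with 2 phenotype classes has df = 2 − 1 = 1.

1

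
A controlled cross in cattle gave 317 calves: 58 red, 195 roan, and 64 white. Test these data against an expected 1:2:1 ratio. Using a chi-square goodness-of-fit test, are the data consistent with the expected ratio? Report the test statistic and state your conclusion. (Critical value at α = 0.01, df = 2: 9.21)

Total ratio parts = 4. Expected numbers out of 317:
  red: 317 × 1/4 = 79.25
  roan: 317 × 2/4 = 158.5
  white: 317 × 1/4 = 79.25
χ² = Σ (O − E)² / E
  red: (58 − 79.25)² / 79.25 = 5.6979
  roan: (195 − 158.5)² / 158.5 = 8.4054
  white: (64 − 79.25)² / 79.25 = 2.9345
χ² = 5.6979 + 8.4054 + 2.9345 = 17.0378 ≈ 17.038
Degrees of freedom = 3 − 1 = 2; critical value at α = 0.01 is 9.21.
Since 17.038 > 9.21, we reject the null hypothesis — the data do not fit the 1:2:1 ratio.

17.038; not consistent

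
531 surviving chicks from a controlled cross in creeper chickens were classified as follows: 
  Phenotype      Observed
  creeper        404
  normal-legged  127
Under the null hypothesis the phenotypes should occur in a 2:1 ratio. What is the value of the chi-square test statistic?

21.186

Under the 2:1 hypothesis (Σ ratio = 3, N = 531):
  creeper: 531 × 2/3 = 354
  normal-legged: 531 × 1/3 = 177
χ² = Σ (O − E)² / E
  creeper: (404 − 354)² / 354 = 7.0621
  normal-legged: (127 − 177)² / 177 = 14.1243
χ² = 7.0621 + 14.1243 = 21.1864 ≈ 21.186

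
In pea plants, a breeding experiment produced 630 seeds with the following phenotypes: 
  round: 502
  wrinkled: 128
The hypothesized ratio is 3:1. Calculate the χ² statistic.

7.367

The 3:1 ratio has 4 parts, so with N = 630 the expected counts are:
  round: 630 × 3/4 = 472.5
  wrinkled: 630 × 1/4 = 157.5
χ² = Σ (O − E)² / E
  round: (502 − 472.5)² / 472.5 = 1.8418
  wrinkled: (128 − 157.5)² / 157.5 = 5.5254
χ² = 1.8418 + 5.5254 = 7.3672 ≈ 7.367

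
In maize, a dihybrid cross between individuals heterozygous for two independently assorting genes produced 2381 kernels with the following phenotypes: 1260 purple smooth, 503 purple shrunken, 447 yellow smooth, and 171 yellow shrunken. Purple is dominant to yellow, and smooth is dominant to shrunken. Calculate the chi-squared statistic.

A dihybrid F₂ with independent assortment and complete dominance at both loci gives a 9:3:3:1 phenotypic ratio.
The 9:3:3:1 ratio has 16 parts, so with N = 2381 the expected counts are:
  purple smooth: 2381 × 9/16 = 1339.3125
  purple shrunken: 2381 × 3/16 = 446.4375
  yellow smooth: 2381 × 3/16 = 446.4375
  yellow shrunken: 2381 × 1/16 = 148.8125
χ² = Σ (O − E)² / E
  purple smooth: (1260 − 1339.3125)² / 1339.3125 = 4.6968
  purple shrunken: (503 − 446.4375)² / 446.4375 = 7.1663
  yellow smooth: (447 − 446.4375)² / 446.4375 = 0.0007
  yellow shrunken: (171 − 148.8125)² / 148.8125 = 3.3081
χ² = 4.6968 + 7.1663 + 0.0007 + 3.3081 = 15.1719 ≈ 15.172

15.172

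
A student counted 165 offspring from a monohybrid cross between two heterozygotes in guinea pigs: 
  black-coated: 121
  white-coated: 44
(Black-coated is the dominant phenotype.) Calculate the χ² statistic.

For a monohybrid cross between heterozygotes with complete dominance, the expected phenotypic ratio is 3:1.
Expected counts for N = 165 under a 3:1 ratio (total parts = 4):
  black-coated: 165 × 3/4 = 123.75
  white-coated: 165 × 1/4 = 41.25
χ² = Σ (O − E)² / E
  black-coated: (121 − 123.75)² / 123.75 = 0.0611
  white-coated: (44 − 41.25)² / 41.25 = 0.1833
χ² = 0.0611 + 0.1833 = 0.2444 ≈ 0.244

0.244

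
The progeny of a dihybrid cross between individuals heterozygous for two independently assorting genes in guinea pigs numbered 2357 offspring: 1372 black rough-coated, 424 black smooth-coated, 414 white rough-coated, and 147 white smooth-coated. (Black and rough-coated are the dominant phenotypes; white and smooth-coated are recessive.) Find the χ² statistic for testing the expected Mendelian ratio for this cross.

A dihybrid F₂ with independent assortment and complete dominance at both loci gives a 9:3:3:1 phenotypic ratio.
Under the 9:3:3:1 hypothesis (Σ ratio = 16, N = 2357):
  black rough-coated: 2357 × 9/16 = 1325.8125
  black smooth-coated: 2357 × 3/16 = 441.9375
  white rough-coated: 2357 × 3/16 = 441.9375
  white smooth-coated: 2357 × 1/16 = 147.3125
χ² = Σ (O − E)² / E
  black rough-coated: (1372 − 1325.8125)² / 1325.8125 = 1.6090
  black smooth-coated: (424 − 441.9375)² / 441.9375 = 0.7281
  white rough-coated: (414 − 441.9375)² / 441.9375 = 1.7661
  white smooth-coated: (147 − 147.3125)² / 147.3125 = 0.0007
χ² = 1.6090 + 0.7281 + 1.7661 + 0.0007 = 4.1039 ≈ 4.104

4.104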